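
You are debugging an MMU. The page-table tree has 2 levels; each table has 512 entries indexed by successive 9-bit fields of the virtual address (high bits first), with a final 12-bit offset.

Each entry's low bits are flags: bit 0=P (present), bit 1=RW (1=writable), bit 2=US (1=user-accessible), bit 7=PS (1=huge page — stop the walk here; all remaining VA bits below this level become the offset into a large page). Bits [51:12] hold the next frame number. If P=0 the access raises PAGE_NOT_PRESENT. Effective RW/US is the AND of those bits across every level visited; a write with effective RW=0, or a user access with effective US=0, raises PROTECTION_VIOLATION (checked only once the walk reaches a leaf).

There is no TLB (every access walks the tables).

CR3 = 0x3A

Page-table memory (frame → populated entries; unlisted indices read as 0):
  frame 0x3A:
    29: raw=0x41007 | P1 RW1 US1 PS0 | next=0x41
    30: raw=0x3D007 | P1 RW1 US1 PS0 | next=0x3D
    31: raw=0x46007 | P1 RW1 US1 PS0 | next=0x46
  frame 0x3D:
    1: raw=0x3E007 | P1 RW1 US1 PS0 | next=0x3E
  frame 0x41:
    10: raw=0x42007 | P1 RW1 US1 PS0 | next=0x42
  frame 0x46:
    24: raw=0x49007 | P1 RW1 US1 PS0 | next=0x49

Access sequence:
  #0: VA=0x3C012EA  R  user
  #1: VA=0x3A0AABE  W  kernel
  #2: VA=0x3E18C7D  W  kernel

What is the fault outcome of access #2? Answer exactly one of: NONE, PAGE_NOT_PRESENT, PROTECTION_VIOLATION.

Per-access translation:
#0 VA=0x3C012EA (r,user):
  L0 @0x3A[30] → 0x3D007  P=1,RW=1,US=1,PS=0
  L1 @0x3D[1] → 0x3E007  P=1,RW=1,US=1,PS=0
  ⇒ phys 0x3E2EA  [2 reads]
#1 VA=0x3A0AABE (w,kernel):
  L0 @0x3A[29] → 0x41007  P=1,RW=1,US=1,PS=0
  L1 @0x41[10] → 0x42007  P=1,RW=1,US=1,PS=0
  ⇒ phys 0x42ABE  [2 reads]
#2 VA=0x3E18C7D (w,kernel):
  L0 @0x3A[31] → 0x46007  P=1,RW=1,US=1,PS=0
  L1 @0x46[24] → 0x49007  P=1,RW=1,US=1,PS=0
  ⇒ phys 0x49C7D  [2 reads]

Access #2 fault: NONE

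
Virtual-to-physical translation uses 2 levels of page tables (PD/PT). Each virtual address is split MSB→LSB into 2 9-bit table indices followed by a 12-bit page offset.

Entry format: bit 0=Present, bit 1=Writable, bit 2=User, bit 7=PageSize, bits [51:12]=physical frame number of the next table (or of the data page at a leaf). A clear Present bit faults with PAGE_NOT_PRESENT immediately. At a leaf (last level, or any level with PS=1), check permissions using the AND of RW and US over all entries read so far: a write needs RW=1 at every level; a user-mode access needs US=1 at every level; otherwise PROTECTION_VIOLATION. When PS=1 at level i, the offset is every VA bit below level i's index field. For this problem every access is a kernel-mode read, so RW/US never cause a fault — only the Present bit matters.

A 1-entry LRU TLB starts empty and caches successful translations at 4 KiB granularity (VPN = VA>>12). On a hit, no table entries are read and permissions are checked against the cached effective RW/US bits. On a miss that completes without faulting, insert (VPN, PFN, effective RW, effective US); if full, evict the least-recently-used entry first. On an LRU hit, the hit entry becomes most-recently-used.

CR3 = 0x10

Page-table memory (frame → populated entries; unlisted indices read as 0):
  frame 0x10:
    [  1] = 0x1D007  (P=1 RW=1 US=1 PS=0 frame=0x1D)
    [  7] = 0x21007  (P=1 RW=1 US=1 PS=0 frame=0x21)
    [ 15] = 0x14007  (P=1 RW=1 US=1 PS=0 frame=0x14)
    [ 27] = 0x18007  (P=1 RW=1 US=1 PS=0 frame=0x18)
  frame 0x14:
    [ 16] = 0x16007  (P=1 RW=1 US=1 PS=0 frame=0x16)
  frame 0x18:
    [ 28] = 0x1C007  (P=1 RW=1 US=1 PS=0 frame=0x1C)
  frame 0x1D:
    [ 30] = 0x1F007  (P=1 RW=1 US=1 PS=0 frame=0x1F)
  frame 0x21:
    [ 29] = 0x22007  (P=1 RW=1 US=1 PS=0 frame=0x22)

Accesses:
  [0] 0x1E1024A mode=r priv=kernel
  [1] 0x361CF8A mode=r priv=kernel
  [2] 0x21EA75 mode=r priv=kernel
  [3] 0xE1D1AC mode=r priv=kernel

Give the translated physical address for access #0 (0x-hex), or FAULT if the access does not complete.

Trace:
#0 VA=0x1E1024A (r,kernel):
  L0: frame=0x10 idx=15 entry=0x14007 [P=1 RW=1 US=1 PS=0]
  L1: frame=0x14 idx=16 entry=0x16007 [P=1 RW=1 US=1 PS=0]
  → PA=0x1624A  (2 entries read)
#1 VA=0x361CF8A (r,kernel):
  L0: frame=0x10 idx=27 entry=0x18007 [P=1 RW=1 US=1 PS=0]
  L1: frame=0x18 idx=28 entry=0x1C007 [P=1 RW=1 US=1 PS=0]
  → PA=0x1CF8A  (2 entries read)
#2 VA=0x21EA75 (r,kernel):
  L0: frame=0x10 idx=1 entry=0x1D007 [P=1 RW=1 US=1 PS=0]
  L1: frame=0x1D idx=30 entry=0x1F007 [P=1 RW=1 US=1 PS=0]
  → PA=0x1FA75  (2 entries read)
#3 VA=0xE1D1AC (r,kernel):
  L0: frame=0x10 idx=7 entry=0x21007 [P=1 RW=1 US=1 PS=0]
  L1: frame=0x21 idx=29 entry=0x22007 [P=1 RW=1 US=1 PS=0]
  → PA=0x221AC  (2 entries read)

Access #0 PA: 0x1624A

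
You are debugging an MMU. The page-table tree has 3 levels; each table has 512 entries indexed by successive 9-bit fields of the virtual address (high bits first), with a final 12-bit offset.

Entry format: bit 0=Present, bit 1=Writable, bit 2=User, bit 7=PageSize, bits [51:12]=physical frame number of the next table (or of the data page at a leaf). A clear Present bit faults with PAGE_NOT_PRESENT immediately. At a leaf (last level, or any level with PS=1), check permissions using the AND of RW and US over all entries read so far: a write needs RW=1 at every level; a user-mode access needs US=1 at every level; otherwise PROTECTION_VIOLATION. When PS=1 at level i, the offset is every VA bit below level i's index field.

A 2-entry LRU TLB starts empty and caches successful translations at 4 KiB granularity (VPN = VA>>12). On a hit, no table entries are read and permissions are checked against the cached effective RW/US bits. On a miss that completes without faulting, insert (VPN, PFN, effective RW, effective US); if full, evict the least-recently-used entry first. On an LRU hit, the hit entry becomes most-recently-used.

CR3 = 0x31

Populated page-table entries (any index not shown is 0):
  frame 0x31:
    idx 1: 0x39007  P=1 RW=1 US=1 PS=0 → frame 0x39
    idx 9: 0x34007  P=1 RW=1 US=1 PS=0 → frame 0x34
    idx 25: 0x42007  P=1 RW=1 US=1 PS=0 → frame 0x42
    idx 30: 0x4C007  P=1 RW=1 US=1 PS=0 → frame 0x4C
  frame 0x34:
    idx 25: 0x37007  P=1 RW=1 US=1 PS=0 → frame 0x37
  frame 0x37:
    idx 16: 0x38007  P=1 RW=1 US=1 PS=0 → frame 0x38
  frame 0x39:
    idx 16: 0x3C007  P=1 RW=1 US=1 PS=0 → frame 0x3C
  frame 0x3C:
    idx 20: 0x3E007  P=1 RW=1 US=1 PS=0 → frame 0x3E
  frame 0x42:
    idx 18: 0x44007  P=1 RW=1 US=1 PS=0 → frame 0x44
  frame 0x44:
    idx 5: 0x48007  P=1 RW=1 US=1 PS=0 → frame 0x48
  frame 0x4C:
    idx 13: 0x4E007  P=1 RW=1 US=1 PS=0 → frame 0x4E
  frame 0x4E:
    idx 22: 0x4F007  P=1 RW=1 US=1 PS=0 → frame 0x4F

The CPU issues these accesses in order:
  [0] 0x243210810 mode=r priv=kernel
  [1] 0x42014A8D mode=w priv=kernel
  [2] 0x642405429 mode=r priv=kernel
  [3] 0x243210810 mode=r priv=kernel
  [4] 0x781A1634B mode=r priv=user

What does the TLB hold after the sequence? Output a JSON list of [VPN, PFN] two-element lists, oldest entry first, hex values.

Per-access translation:
#0 VA=0x243210810 (r,kernel):
  L0: frame=0x31 idx=9 entry=0x34007 [P=1 RW=1 US=1 PS=0]
  L1: frame=0x34 idx=25 entry=0x37007 [P=1 RW=1 US=1 PS=0]
  L2: frame=0x37 idx=16 entry=0x38007 [P=1 RW=1 US=1 PS=0]
  ✓ 0x38810  — 3 lookups
#1 VA=0x42014A8D (w,kernel):
  L0: frame=0x31 idx=1 entry=0x39007 [P=1 RW=1 US=1 PS=0]
  L1: frame=0x39 idx=16 entry=0x3C007 [P=1 RW=1 US=1 PS=0]
  L2: frame=0x3C idx=20 entry=0x3E007 [P=1 RW=1 US=1 PS=0]
  ✓ 0x3EA8D  — 3 lookups
#2 VA=0x642405429 (r,kernel):
  L0: frame=0x31 idx=25 entry=0x42007 [P=1 RW=1 US=1 PS=0]
  L1: frame=0x42 idx=18 entry=0x44007 [P=1 RW=1 US=1 PS=0]
  L2: frame=0x44 idx=5 entry=0x48007 [P=1 RW=1 US=1 PS=0]
  ✓ 0x48429  — 3 lookups
#3 VA=0x243210810 (r,kernel):
  L0: frame=0x31 idx=9 entry=0x34007 [P=1 RW=1 US=1 PS=0]
  L1: frame=0x34 idx=25 entry=0x37007 [P=1 RW=1 US=1 PS=0]
  L2: frame=0x37 idx=16 entry=0x38007 [P=1 RW=1 US=1 PS=0]
  ✓ 0x38810  — 3 lookups
#4 VA=0x781A1634B (r,user):
  L0: frame=0x31 idx=30 entry=0x4C007 [P=1 RW=1 US=1 PS=0]
  L1: frame=0x4C idx=13 entry=0x4E007 [P=1 RW=1 US=1 PS=0]
  L2: frame=0x4E idx=22 entry=0x4F007 [P=1 RW=1 US=1 PS=0]
  ✓ 0x4F34B  — 3 lookups

TLB: [["0x243210", "0x38"], ["0x781A16", "0x4F"]]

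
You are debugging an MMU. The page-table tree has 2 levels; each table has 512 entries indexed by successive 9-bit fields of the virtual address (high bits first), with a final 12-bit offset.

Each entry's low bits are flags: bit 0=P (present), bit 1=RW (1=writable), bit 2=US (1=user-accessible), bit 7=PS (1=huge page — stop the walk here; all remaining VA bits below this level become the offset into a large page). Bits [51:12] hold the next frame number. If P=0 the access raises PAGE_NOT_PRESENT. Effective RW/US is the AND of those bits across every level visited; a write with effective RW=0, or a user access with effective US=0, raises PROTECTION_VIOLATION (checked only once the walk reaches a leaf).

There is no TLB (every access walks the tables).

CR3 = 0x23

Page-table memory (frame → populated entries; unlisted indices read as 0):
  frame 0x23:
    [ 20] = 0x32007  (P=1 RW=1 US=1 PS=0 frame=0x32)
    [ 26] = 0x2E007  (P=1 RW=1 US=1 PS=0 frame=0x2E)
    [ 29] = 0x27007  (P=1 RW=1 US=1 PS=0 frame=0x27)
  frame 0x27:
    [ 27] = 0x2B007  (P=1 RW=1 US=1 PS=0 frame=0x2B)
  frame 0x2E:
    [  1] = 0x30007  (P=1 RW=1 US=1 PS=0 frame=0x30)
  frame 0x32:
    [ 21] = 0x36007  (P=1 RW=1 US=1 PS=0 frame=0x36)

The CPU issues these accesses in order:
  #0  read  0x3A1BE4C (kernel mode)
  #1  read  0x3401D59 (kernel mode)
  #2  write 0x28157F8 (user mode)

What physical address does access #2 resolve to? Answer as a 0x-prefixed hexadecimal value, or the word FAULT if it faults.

Trace:
#0 VA=0x3A1BE4C (r,kernel):
  L0: frame=0x23 idx=29 entry=0x27007 [P=1 RW=1 US=1 PS=0]
  L1: frame=0x27 idx=27 entry=0x2B007 [P=1 RW=1 US=1 PS=0]
  ⇒ phys 0x2BE4C  [2 reads]
#1 VA=0x3401D59 (r,kernel):
  L0: frame=0x23 idx=26 entry=0x2E007 [P=1 RW=1 US=1 PS=0]
  L1: frame=0x2E idx=1 entry=0x30007 [P=1 RW=1 US=1 PS=0]
  ⇒ phys 0x30D59  [2 reads]
#2 VA=0x28157F8 (w,user):
  L0: frame=0x23 idx=20 entry=0x32007 [P=1 RW=1 US=1 PS=0]
  L1: frame=0x32 idx=21 entry=0x36007 [P=1 RW=1 US=1 PS=0]
  ⇒ phys 0x367F8  [2 reads]

Access #2 PA: 0x367F8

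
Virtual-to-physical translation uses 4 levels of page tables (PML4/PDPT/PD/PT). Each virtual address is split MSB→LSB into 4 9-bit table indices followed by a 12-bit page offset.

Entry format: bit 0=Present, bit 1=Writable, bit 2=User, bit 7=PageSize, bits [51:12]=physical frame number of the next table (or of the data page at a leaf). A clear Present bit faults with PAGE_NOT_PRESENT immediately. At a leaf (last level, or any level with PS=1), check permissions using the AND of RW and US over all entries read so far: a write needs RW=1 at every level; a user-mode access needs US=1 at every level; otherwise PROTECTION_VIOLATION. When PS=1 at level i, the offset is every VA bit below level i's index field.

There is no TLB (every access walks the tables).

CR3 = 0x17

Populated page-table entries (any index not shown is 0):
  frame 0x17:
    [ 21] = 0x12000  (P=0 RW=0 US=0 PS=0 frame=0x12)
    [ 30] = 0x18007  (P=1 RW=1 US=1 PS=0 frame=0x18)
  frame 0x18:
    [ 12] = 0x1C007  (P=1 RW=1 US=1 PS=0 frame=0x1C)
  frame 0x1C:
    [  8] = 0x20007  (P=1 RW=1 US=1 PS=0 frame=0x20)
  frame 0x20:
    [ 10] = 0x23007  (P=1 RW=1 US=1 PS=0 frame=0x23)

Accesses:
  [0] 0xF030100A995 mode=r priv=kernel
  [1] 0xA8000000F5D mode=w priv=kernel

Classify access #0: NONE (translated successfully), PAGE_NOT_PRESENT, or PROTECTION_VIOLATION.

Trace:
#0 VA=0xF030100A995 (r,kernel):
  L0: frame=0x17 idx=30 entry=0x18007 [P=1 RW=1 US=1 PS=0]
  L1: frame=0x18 idx=12 entry=0x1C007 [P=1 RW=1 US=1 PS=0]
  L2: frame=0x1C idx=8 entry=0x20007 [P=1 RW=1 US=1 PS=0]
  L3: frame=0x20 idx=10 entry=0x23007 [P=1 RW=1 US=1 PS=0]
  ✓ 0x23995  — 4 lookups
#1 VA=0xA8000000F5D (w,kernel):
  L0: frame=0x17 idx=21 entry=0x12000 [P=0 RW=0 US=0 PS=0]
  ✗ PAGE_NOT_PRESENT  [1 reads]

Access #0 fault: NONE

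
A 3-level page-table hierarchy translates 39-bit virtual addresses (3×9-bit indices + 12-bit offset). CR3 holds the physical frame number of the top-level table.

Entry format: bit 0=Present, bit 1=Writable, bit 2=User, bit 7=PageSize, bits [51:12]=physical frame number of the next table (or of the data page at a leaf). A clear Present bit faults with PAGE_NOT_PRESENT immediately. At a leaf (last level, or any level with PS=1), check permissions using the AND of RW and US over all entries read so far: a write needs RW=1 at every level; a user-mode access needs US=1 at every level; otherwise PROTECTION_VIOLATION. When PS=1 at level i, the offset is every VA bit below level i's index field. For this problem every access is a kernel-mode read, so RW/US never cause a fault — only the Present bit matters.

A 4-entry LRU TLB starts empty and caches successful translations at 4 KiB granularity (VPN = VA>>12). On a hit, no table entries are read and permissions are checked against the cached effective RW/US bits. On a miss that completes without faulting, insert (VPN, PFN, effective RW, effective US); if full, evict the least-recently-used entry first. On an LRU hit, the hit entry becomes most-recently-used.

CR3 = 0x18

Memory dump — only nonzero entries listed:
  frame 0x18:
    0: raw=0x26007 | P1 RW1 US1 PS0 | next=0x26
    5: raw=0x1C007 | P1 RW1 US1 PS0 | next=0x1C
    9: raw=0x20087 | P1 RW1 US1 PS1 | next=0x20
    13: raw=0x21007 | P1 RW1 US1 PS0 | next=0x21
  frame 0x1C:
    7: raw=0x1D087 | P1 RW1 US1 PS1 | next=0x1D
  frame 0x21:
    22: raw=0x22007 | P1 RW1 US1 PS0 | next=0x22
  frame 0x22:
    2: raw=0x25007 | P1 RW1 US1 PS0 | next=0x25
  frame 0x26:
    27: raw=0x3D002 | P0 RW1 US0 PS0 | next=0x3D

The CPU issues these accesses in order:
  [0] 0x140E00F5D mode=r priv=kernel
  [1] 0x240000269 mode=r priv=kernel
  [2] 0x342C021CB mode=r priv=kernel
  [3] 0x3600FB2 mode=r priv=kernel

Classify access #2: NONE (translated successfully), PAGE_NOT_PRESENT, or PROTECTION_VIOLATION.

Per-access translation:
#0 VA=0x140E00F5D (r,kernel):
  L0: frame=0x18 idx=5 entry=0x1C007 [P=1 RW=1 US=1 PS=0]
  L1: frame=0x1C idx=7 entry=0x1D087 [P=1 RW=1 US=1 PS=1]
  → PA=0x1DF5D (huge @L1)  (2 entries read)
#1 VA=0x240000269 (r,kernel):
  L0: frame=0x18 idx=9 entry=0x20087 [P=1 RW=1 US=1 PS=1]
  → PA=0x20269 (huge @L0)  (1 entries read)
#2 VA=0x342C021CB (r,kernel):
  L0: frame=0x18 idx=13 entry=0x21007 [P=1 RW=1 US=1 PS=0]
  L1: frame=0x21 idx=22 entry=0x22007 [P=1 RW=1 US=1 PS=0]
  L2: frame=0x22 idx=2 entry=0x25007 [P=1 RW=1 US=1 PS=0]
  → PA=0x251CB  (3 entries read)
#3 VA=0x3600FB2 (r,kernel):
  L0: frame=0x18 idx=0 entry=0x26007 [P=1 RW=1 US=1 PS=0]
  L1: frame=0x26 idx=27 entry=0x3D002 [P=0 RW=1 US=0 PS=0]
  ⇒ fault: PAGE_NOT_PRESENT  — 2 lookups

Access #2 fault: NONE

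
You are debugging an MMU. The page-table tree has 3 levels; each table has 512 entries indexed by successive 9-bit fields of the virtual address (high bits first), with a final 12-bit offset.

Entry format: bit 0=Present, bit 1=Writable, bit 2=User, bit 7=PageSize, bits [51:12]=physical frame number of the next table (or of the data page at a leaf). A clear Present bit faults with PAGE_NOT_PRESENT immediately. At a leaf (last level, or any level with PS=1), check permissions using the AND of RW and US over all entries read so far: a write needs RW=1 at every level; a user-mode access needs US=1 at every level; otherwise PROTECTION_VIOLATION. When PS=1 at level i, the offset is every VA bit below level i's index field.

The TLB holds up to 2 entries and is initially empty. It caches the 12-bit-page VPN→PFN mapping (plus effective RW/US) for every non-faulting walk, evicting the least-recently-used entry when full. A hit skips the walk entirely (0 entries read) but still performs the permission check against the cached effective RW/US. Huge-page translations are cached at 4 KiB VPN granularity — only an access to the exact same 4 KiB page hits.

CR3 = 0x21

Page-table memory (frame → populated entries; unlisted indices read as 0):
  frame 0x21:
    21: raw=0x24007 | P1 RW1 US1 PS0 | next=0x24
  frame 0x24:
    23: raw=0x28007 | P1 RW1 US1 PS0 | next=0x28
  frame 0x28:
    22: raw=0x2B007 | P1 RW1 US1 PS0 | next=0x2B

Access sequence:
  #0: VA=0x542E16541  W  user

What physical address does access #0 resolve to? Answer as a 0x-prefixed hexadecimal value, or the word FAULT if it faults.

Walk each access:
#0 VA=0x542E16541 (w,user):
  lvl0: tbl 0x21, slot 21 ⇒ 0x24007 (P1/RW1/US1/PS0)
  lvl1: tbl 0x24, slot 23 ⇒ 0x28007 (P1/RW1/US1/PS0)
  lvl2: tbl 0x28, slot 22 ⇒ 0x2B007 (P1/RW1/US1/PS0)
  ✓ 0x2B541  — 3 lookups

Access #0 PA: 0x2B541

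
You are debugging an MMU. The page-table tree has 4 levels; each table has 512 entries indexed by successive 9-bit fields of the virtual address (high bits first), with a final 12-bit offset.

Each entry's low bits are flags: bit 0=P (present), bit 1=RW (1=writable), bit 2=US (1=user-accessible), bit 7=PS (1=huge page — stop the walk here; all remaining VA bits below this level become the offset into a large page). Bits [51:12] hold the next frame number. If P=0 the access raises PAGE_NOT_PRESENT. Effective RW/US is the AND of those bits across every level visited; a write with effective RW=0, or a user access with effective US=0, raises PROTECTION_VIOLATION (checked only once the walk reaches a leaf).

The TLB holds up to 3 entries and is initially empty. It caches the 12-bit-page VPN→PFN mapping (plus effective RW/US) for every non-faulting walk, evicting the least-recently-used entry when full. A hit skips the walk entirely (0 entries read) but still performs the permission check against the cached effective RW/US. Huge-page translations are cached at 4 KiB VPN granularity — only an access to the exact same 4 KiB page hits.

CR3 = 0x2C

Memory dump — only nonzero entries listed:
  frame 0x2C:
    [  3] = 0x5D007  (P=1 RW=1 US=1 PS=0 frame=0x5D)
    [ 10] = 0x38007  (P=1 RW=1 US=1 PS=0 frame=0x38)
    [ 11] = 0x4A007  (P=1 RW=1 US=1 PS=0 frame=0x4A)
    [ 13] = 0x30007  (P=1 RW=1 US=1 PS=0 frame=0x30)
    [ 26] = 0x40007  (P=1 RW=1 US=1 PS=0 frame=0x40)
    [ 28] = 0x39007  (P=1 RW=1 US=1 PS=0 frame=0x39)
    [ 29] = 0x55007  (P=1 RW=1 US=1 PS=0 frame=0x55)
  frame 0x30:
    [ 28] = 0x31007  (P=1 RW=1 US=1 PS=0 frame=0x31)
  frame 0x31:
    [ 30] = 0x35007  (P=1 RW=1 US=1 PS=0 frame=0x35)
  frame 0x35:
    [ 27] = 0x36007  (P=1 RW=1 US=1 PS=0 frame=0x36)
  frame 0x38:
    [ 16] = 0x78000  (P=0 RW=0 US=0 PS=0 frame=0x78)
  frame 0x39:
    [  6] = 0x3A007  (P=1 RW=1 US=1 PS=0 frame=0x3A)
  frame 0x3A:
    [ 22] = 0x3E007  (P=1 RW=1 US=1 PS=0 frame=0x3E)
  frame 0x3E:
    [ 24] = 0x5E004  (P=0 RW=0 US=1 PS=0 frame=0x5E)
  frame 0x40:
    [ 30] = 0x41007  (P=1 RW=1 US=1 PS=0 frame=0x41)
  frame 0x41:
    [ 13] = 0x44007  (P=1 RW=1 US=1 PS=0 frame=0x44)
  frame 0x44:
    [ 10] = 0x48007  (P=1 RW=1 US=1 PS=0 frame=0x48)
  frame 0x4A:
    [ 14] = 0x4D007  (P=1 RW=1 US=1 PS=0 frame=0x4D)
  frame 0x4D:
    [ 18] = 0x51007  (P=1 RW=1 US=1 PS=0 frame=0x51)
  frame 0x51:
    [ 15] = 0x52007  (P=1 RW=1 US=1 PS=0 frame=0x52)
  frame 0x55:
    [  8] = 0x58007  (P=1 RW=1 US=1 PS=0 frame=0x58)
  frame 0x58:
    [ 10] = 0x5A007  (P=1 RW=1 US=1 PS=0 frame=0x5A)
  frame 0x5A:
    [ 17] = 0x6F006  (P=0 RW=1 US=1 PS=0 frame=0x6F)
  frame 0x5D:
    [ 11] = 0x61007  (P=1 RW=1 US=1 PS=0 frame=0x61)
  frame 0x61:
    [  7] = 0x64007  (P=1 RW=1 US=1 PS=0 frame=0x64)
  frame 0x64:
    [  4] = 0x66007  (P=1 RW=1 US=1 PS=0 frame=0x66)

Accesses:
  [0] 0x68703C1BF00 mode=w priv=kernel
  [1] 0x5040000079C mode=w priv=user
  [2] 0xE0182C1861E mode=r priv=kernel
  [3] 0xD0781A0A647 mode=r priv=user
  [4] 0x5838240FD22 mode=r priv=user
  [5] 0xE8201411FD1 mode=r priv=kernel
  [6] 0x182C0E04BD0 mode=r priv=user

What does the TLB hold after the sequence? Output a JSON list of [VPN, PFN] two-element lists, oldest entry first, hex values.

Trace:
#0 VA=0x68703C1BF00 (w,kernel):
  lvl0: tbl 0x2C, slot 13 ⇒ 0x30007 (P1/RW1/US1/PS0)
  lvl1: tbl 0x30, slot 28 ⇒ 0x31007 (P1/RW1/US1/PS0)
  lvl2: tbl 0x31, slot 30 ⇒ 0x35007 (P1/RW1/US1/PS0)
  lvl3: tbl 0x35, slot 27 ⇒ 0x36007 (P1/RW1/US1/PS0)
  ✓ 0x36F00  — 4 lookups
#1 VA=0x5040000079C (w,user):
  lvl0: tbl 0x2C, slot 10 ⇒ 0x38007 (P1/RW1/US1/PS0)
  lvl1: tbl 0x38, slot 16 ⇒ 0x78000 (P0/RW0/US0/PS0)
  → PAGE_NOT_PRESENT  (2 entries read)
#2 VA=0xE0182C1861E (r,kernel):
  lvl0: tbl 0x2C, slot 28 ⇒ 0x39007 (P1/RW1/US1/PS0)
  lvl1: tbl 0x39, slot 6 ⇒ 0x3A007 (P1/RW1/US1/PS0)
  lvl2: tbl 0x3A, slot 22 ⇒ 0x3E007 (P1/RW1/US1/PS0)
  lvl3: tbl 0x3E, slot 24 ⇒ 0x5E004 (P0/RW0/US1/PS0)
  → PAGE_NOT_PRESENT  (4 entries read)
#3 VA=0xD0781A0A647 (r,user):
  lvl0: tbl 0x2C, slot 26 ⇒ 0x40007 (P1/RW1/US1/PS0)
  lvl1: tbl 0x40, slot 30 ⇒ 0x41007 (P1/RW1/US1/PS0)
  lvl2: tbl 0x41, slot 13 ⇒ 0x44007 (P1/RW1/US1/PS0)
  lvl3: tbl 0x44, slot 10 ⇒ 0x48007 (P1/RW1/US1/PS0)
  ✓ 0x48647  — 4 lookups
#4 VA=0x5838240FD22 (r,user):
  lvl0: tbl 0x2C, slot 11 ⇒ 0x4A007 (P1/RW1/US1/PS0)
  lvl1: tbl 0x4A, slot 14 ⇒ 0x4D007 (P1/RW1/US1/PS0)
  lvl2: tbl 0x4D, slot 18 ⇒ 0x51007 (P1/RW1/US1/PS0)
  lvl3: tbl 0x51, slot 15 ⇒ 0x52007 (P1/RW1/US1/PS0)
  ✓ 0x52D22  — 4 lookups
#5 VA=0xE8201411FD1 (r,kernel):
  lvl0: tbl 0x2C, slot 29 ⇒ 0x55007 (P1/RW1/US1/PS0)
  lvl1: tbl 0x55, slot 8 ⇒ 0x58007 (P1/RW1/US1/PS0)
  lvl2: tbl 0x58, slot 10 ⇒ 0x5A007 (P1/RW1/US1/PS0)
  lvl3: tbl 0x5A, slot 17 ⇒ 0x6F006 (P0/RW1/US1/PS0)
  → PAGE_NOT_PRESENT  (4 entries read)
#6 VA=0x182C0E04BD0 (r,user):
  lvl0: tbl 0x2C, slot 3 ⇒ 0x5D007 (P1/RW1/US1/PS0)
  lvl1: tbl 0x5D, slot 11 ⇒ 0x61007 (P1/RW1/US1/PS0)
  lvl2: tbl 0x61, slot 7 ⇒ 0x64007 (P1/RW1/US1/PS0)
  lvl3: tbl 0x64, slot 4 ⇒ 0x66007 (P1/RW1/US1/PS0)
  ✓ 0x66BD0  — 4 lookups

TLB: [["0xD0781A0A", "0x48"], ["0x5838240F", "0x52"], ["0x182C0E04", "0x66"]]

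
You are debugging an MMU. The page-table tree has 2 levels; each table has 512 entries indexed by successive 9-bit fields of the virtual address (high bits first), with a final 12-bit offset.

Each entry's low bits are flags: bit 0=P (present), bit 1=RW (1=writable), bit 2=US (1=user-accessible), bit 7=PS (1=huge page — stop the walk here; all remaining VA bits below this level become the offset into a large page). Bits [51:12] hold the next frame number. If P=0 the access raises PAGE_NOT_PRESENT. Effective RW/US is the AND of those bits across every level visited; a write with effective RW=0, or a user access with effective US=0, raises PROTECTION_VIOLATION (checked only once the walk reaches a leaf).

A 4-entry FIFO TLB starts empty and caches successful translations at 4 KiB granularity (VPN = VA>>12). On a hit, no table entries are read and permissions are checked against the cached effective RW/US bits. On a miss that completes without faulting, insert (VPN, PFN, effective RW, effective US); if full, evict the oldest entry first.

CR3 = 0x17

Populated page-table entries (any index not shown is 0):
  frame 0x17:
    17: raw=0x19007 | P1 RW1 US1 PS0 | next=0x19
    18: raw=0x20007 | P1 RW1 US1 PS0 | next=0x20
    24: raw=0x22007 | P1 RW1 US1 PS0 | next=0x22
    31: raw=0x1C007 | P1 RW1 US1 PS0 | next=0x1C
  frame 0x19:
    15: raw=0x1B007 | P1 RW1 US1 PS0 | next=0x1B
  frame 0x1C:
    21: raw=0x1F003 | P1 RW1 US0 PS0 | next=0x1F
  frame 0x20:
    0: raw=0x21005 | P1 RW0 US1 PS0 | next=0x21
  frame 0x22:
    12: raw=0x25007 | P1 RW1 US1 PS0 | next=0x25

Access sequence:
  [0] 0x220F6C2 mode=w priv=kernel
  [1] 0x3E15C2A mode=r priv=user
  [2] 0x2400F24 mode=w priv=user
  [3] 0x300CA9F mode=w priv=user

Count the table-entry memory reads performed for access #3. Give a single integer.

Walk each access:
#0 VA=0x220F6C2 (w,kernel):
  lvl0: tbl 0x17, slot 17 ⇒ 0x19007 (P1/RW1/US1/PS0)
  lvl1: tbl 0x19, slot 15 ⇒ 0x1B007 (P1/RW1/US1/PS0)
  ⇒ phys 0x1B6C2  [2 reads]
#1 VA=0x3E15C2A (r,user):
  lvl0: tbl 0x17, slot 31 ⇒ 0x1C007 (P1/RW1/US1/PS0)
  lvl1: tbl 0x1C, slot 21 ⇒ 0x1F003 (P1/RW1/US0/PS0)
  ⇒ fault: PROTECTION_VIOLATION  — 2 lookups
#2 VA=0x2400F24 (w,user):
  lvl0: tbl 0x17, slot 18 ⇒ 0x20007 (P1/RW1/US1/PS0)
  lvl1: tbl 0x20, slot 0 ⇒ 0x21005 (P1/RW0/US1/PS0)
  ⇒ fault: PROTECTION_VIOLATION  — 2 lookups
#3 VA=0x300CA9F (w,user):
  lvl0: tbl 0x17, slot 24 ⇒ 0x22007 (P1/RW1/US1/PS0)
  lvl1: tbl 0x22, slot 12 ⇒ 0x25007 (P1/RW1/US1/PS0)
  ⇒ phys 0x25A9F  [2 reads]

Entries read for #3: 2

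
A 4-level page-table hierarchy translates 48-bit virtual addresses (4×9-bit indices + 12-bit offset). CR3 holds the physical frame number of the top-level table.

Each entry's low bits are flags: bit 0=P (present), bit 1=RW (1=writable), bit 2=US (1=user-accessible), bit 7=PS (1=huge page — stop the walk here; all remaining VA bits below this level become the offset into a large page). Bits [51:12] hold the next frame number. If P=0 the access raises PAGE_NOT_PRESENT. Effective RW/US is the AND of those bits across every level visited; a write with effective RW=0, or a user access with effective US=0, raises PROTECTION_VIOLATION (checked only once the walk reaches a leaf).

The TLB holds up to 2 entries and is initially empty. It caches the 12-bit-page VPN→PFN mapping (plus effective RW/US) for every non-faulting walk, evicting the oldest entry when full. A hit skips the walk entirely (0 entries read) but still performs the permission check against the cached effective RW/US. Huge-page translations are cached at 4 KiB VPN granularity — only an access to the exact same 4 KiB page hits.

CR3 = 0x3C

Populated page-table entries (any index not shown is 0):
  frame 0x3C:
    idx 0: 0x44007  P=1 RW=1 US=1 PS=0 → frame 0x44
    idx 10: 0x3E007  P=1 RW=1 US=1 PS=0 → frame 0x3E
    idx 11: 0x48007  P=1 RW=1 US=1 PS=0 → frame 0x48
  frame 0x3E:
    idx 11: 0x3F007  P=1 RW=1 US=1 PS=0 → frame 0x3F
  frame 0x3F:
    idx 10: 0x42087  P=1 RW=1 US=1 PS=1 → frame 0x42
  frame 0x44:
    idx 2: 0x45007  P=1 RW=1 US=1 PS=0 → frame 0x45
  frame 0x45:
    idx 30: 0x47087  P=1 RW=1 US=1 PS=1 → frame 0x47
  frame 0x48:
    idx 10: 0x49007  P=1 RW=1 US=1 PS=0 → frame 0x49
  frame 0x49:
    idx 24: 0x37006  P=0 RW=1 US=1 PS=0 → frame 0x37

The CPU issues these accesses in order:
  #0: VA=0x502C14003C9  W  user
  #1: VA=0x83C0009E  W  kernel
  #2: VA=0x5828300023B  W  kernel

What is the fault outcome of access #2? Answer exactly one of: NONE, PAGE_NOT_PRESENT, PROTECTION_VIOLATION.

Per-access translation:
#0 VA=0x502C14003C9 (w,user):
  L0 @0x3C[10] → 0x3E007  P=1,RW=1,US=1,PS=0
  L1 @0x3E[11] → 0x3F007  P=1,RW=1,US=1,PS=0
  L2 @0x3F[10] → 0x42087  P=1,RW=1,US=1,PS=1
  → PA=0x423C9 (huge @L2)  (3 entries read)
#1 VA=0x83C0009E (w,kernel):
  L0 @0x3C[0] → 0x44007  P=1,RW=1,US=1,PS=0
  L1 @0x44[2] → 0x45007  P=1,RW=1,US=1,PS=0
  L2 @0x45[30] → 0x47087  P=1,RW=1,US=1,PS=1
  → PA=0x4709E (huge @L2)  (3 entries read)
#2 VA=0x5828300023B (w,kernel):
  L0 @0x3C[11] → 0x48007  P=1,RW=1,US=1,PS=0
  L1 @0x48[10] → 0x49007  P=1,RW=1,US=1,PS=0
  L2 @0x49[24] → 0x37006  P=0,RW=1,US=1,PS=0
  → PAGE_NOT_PRESENT  (3 entries read)

Access #2 fault: PAGE_NOT_PRESENT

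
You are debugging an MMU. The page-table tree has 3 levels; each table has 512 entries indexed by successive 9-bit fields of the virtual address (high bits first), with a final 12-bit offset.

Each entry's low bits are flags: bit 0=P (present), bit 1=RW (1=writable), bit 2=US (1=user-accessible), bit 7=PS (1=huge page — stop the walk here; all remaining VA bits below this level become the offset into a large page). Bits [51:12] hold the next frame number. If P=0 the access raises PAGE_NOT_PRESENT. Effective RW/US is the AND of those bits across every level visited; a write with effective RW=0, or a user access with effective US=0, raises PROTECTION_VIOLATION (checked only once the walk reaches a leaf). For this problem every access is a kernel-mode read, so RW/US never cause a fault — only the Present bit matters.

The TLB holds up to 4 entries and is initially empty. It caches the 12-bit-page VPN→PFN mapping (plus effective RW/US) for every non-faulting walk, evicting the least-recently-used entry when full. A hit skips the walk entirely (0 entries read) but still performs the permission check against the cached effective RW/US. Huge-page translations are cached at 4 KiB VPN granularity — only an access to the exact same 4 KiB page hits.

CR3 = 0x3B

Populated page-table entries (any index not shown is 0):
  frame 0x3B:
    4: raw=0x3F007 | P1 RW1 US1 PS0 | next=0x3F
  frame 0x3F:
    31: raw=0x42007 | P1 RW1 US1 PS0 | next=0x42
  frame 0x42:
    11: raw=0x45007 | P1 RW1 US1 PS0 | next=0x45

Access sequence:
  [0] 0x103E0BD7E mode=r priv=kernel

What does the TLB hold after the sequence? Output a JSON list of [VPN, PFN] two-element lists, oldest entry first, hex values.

Per-access translation:
#0 VA=0x103E0BD7E (r,kernel):
  lvl0: tbl 0x3B, slot 4 ⇒ 0x3F007 (P1/RW1/US1/PS0)
  lvl1: tbl 0x3F, slot 31 ⇒ 0x42007 (P1/RW1/US1/PS0)
  lvl2: tbl 0x42, slot 11 ⇒ 0x45007 (P1/RW1/US1/PS0)
  → PA=0x45D7E  (3 entries read)

TLB: [["0x103E0B", "0x45"]]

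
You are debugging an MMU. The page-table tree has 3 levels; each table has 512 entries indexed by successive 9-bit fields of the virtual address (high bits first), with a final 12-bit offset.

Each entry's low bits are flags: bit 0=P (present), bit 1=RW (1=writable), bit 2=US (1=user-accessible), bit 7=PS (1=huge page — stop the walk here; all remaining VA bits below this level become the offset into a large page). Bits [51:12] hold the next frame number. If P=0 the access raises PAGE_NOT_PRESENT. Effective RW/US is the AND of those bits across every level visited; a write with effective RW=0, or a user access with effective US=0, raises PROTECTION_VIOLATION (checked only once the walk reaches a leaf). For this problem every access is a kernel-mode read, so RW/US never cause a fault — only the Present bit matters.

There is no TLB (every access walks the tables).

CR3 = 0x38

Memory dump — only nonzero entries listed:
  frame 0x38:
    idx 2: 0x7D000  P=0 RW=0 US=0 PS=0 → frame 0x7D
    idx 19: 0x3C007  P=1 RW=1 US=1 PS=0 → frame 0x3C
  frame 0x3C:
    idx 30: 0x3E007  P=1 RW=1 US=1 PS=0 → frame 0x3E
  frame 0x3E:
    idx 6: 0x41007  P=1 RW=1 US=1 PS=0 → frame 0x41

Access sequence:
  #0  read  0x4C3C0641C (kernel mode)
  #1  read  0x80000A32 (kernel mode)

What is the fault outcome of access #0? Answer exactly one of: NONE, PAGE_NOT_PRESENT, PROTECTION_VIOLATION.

Trace:
#0 VA=0x4C3C0641C (r,kernel):
  L0: frame=0x38 idx=19 entry=0x3C007 [P=1 RW=1 US=1 PS=0]
  L1: frame=0x3C idx=30 entry=0x3E007 [P=1 RW=1 US=1 PS=0]
  L2: frame=0x3E idx=6 entry=0x41007 [P=1 RW=1 US=1 PS=0]
  ⇒ phys 0x4141C  [3 reads]
#1 VA=0x80000A32 (r,kernel):
  L0: frame=0x38 idx=2 entry=0x7D000 [P=0 RW=0 US=0 PS=0]
  ⇒ fault: PAGE_NOT_PRESENT  — 1 lookups

Access #0 fault: NONE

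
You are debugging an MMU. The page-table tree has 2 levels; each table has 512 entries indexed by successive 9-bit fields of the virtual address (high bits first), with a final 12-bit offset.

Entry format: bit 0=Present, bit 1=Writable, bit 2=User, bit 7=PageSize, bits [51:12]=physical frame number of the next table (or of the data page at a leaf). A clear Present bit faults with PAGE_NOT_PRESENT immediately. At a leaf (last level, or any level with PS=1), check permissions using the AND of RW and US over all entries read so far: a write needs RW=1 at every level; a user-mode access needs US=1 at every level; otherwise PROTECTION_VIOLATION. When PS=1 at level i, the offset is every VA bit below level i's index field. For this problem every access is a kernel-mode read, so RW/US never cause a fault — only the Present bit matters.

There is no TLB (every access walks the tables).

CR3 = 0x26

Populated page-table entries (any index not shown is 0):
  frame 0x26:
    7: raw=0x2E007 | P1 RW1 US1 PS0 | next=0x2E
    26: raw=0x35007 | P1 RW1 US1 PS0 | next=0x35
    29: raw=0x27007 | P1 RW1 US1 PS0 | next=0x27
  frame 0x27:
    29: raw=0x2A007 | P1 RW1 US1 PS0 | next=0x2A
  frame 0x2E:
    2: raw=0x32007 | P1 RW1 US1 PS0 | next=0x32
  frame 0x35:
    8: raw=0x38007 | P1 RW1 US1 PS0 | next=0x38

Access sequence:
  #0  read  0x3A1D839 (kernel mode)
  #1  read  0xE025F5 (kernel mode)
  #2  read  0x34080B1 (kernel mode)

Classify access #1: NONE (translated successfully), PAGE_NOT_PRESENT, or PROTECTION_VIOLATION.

Trace:
#0 VA=0x3A1D839 (r,kernel):
  lvl0: tbl 0x26, slot 29 ⇒ 0x27007 (P1/RW1/US1/PS0)
  lvl1: tbl 0x27, slot 29 ⇒ 0x2A007 (P1/RW1/US1/PS0)
  ✓ 0x2A839  — 2 lookups
#1 VA=0xE025F5 (r,kernel):
  lvl0: tbl 0x26, slot 7 ⇒ 0x2E007 (P1/RW1/US1/PS0)
  lvl1: tbl 0x2E, slot 2 ⇒ 0x32007 (P1/RW1/US1/PS0)
  ✓ 0x325F5  — 2 lookups
#2 VA=0x34080B1 (r,kernel):
  lvl0: tbl 0x26, slot 26 ⇒ 0x35007 (P1/RW1/US1/PS0)
  lvl1: tbl 0x35, slot 8 ⇒ 0x38007 (P1/RW1/US1/PS0)
  ✓ 0x380B1  — 2 lookups

Access #1 fault: NONE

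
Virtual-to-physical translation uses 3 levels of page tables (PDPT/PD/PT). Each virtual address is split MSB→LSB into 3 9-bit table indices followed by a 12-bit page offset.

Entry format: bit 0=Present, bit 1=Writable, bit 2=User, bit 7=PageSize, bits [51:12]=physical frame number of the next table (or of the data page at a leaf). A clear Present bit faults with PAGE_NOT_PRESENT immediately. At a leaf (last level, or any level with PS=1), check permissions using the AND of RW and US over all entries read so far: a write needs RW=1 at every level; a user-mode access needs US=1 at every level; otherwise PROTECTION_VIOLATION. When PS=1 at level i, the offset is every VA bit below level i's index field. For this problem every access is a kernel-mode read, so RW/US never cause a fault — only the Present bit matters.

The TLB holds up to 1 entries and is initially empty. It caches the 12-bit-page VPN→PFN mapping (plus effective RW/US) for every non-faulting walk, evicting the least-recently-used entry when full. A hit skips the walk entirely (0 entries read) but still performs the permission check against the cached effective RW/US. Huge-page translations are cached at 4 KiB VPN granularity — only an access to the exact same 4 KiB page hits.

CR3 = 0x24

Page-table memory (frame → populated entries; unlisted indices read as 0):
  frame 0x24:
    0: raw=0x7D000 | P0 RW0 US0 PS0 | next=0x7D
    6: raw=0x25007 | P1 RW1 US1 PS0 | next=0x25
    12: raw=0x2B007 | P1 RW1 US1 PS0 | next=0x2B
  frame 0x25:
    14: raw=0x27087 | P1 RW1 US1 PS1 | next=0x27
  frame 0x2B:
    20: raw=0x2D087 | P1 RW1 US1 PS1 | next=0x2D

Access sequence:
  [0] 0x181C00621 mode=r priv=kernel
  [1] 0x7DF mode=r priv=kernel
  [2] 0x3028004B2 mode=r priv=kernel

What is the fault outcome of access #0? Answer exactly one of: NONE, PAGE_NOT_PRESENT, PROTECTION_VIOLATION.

Walk each access:
#0 VA=0x181C00621 (r,kernel):
  L0 @0x24[6] → 0x25007  P=1,RW=1,US=1,PS=0
  L1 @0x25[14] → 0x27087  P=1,RW=1,US=1,PS=1
  → PA=0x27621 (huge @L1)  (2 entries read)
#1 VA=0x7DF (r,kernel):
  L0 @0x24[0] → 0x7D000  P=0,RW=0,US=0,PS=0
  ✗ PAGE_NOT_PRESENT  [1 reads]
#2 VA=0x3028004B2 (r,kernel):
  L0 @0x24[12] → 0x2B007  P=1,RW=1,US=1,PS=0
  L1 @0x2B[20] → 0x2D087  P=1,RW=1,US=1,PS=1
  → PA=0x2D4B2 (huge @L1)  (2 entries read)

Access #0 fault: NONE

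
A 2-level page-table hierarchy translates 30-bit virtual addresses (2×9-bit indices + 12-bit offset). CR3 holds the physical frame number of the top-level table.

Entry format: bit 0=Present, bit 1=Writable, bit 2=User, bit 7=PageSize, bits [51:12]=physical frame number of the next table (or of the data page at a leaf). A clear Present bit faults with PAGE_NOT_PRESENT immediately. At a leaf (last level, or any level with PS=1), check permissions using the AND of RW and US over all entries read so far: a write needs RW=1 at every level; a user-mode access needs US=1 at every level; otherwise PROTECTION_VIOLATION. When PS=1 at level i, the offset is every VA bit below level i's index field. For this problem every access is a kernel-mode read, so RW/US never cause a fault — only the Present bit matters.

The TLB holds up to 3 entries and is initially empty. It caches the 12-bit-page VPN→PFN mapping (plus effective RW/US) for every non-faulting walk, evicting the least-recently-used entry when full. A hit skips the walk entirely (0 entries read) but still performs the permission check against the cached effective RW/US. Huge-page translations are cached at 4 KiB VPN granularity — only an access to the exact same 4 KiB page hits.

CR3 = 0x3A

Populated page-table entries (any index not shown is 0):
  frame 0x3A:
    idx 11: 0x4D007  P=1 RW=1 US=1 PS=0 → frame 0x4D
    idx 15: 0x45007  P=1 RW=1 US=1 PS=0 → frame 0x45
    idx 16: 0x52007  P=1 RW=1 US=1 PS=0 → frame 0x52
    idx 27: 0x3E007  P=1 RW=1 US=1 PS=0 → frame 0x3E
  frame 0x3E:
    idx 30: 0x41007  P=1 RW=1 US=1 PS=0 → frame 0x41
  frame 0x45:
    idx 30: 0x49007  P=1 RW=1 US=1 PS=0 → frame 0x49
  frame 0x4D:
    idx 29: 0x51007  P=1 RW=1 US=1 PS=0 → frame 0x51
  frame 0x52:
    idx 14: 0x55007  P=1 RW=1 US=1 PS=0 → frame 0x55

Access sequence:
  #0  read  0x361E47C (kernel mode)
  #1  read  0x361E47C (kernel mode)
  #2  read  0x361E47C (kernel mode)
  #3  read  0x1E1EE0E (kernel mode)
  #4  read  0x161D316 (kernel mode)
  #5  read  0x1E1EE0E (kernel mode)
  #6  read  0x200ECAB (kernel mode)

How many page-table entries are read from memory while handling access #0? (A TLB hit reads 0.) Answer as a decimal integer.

Trace:
#0 VA=0x361E47C (r,kernel):
  [0] read 0x3A idx=27: raw=0x3E007 flags P=1 W=1 U=1 S=0
  [1] read 0x3E idx=30: raw=0x41007 flags P=1 W=1 U=1 S=0
  ⇒ phys 0x4147C  [2 reads]
#1 VA=0x361E47C (r,kernel):
  TLB hit vpn=0x361E → PA=0x4147C
#2 VA=0x361E47C (r,kernel):
  TLB hit vpn=0x361E → PA=0x4147C
#3 VA=0x1E1EE0E (r,kernel):
  [0] read 0x3A idx=15: raw=0x45007 flags P=1 W=1 U=1 S=0
  [1] read 0x45 idx=30: raw=0x49007 flags P=1 W=1 U=1 S=0
  ⇒ phys 0x49E0E  [2 reads]
#4 VA=0x161D316 (r,kernel):
  [0] read 0x3A idx=11: raw=0x4D007 flags P=1 W=1 U=1 S=0
  [1] read 0x4D idx=29: raw=0x51007 flags P=1 W=1 U=1 S=0
  ⇒ phys 0x51316  [2 reads]
#5 VA=0x1E1EE0E (r,kernel):
  TLB hit vpn=0x1E1E → PA=0x49E0E
#6 VA=0x200ECAB (r,kernel):
  [0] read 0x3A idx=16: raw=0x52007 flags P=1 W=1 U=1 S=0
  [1] read 0x52 idx=14: raw=0x55007 flags P=1 W=1 U=1 S=0
  ⇒ phys 0x55CAB  [2 reads]

Entries read for #0: 2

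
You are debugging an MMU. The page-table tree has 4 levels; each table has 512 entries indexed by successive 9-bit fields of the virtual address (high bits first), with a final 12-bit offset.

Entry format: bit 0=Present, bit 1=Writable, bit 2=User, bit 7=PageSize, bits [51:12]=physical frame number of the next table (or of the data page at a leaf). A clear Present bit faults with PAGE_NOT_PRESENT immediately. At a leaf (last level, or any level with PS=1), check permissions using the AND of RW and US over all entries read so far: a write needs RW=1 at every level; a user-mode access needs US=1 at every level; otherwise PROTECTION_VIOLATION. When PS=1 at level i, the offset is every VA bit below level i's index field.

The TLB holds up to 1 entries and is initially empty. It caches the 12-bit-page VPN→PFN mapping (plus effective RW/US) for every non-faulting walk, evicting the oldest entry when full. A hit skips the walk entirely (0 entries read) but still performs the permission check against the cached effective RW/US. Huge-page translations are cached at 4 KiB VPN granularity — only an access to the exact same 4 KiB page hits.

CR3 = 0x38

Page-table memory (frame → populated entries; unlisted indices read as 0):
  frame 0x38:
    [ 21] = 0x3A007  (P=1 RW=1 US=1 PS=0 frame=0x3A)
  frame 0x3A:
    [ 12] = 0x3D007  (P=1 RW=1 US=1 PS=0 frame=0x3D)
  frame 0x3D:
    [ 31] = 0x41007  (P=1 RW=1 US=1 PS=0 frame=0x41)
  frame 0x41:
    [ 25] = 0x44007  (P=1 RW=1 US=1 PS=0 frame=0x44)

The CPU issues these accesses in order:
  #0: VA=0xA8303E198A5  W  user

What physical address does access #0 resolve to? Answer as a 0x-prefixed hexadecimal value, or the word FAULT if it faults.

Walk each access:
#0 VA=0xA8303E198A5 (w,user):
  [0] read 0x38 idx=21: raw=0x3A007 flags P=1 W=1 U=1 S=0
  [1] read 0x3A idx=12: raw=0x3D007 flags P=1 W=1 U=1 S=0
  [2] read 0x3D idx=31: raw=0x41007 flags P=1 W=1 U=1 S=0
  [3] read 0x41 idx=25: raw=0x44007 flags P=1 W=1 U=1 S=0
  → PA=0x448A5  (4 entries read)

Access #0 PA: 0x448A5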